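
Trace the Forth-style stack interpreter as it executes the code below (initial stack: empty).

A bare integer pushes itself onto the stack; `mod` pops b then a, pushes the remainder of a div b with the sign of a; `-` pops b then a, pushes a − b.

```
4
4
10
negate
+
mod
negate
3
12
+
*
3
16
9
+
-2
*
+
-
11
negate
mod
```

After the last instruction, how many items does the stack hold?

1

4       [4]
4       [4, 4]
10      [4, 4, 10]
negate  [4, 4, -10]
+       [4, -6]
mod     [4]
negate  [-4]
3       [-4, 3]
12      [-4, 3, 12]
+       [-4, 15]
*       [-60]
3       [-60, 3]
16      [-60, 3, 16]
9       [-60, 3, 16, 9]
+       [-60, 3, 25]
-2      [-60, 3, 25, -2]
*       [-60, 3, -50]
+       [-60, -47]
-       [-13]
11      [-13, 11]
negate  [-13, -11]
mod     [-2]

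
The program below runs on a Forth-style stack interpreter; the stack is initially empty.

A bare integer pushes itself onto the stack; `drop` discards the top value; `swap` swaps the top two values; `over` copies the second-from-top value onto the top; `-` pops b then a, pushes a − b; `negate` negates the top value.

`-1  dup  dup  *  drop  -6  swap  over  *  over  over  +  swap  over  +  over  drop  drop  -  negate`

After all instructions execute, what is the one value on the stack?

6

-1     → [-1]
dup    → [-1, -1]
dup    → [-1, -1, -1]
*      → [-1, 1]
drop   → [-1]
-6     → [-1, -6]
swap   → [-6, -1]
over   → [-6, -1, -6]
*      → [-6, 6]
over   → [-6, 6, -6]
over   → [-6, 6, -6, 6]
+      → [-6, 6, 0]
swap   → [-6, 0, 6]
over   → [-6, 0, 6, 0]
+      → [-6, 0, 6]
over   → [-6, 0, 6, 0]
drop   → [-6, 0, 6]
drop   → [-6, 0]
-      → [-6]
negate → [6]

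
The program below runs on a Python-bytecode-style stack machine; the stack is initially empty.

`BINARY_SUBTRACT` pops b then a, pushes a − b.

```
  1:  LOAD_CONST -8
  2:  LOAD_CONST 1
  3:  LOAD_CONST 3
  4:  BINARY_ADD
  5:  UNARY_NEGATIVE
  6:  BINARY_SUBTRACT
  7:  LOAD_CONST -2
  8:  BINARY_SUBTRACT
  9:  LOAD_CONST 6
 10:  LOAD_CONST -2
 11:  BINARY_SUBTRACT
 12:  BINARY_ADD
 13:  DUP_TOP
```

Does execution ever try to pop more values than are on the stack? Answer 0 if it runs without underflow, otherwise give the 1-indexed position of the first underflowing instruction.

0

LOAD_CONST -8   : [-8]
LOAD_CONST 1    : [-8, 1]
LOAD_CONST 3    : [-8, 1, 3]
BINARY_ADD      : [-8, 4]
UNARY_NEGATIVE  : [-8, -4]
BINARY_SUBTRACT : [-4]
LOAD_CONST -2   : [-4, -2]
BINARY_SUBTRACT : [-2]
LOAD_CONST 6    : [-2, 6]
LOAD_CONST -2   : [-2, 6, -2]
BINARY_SUBTRACT : [-2, 8]
BINARY_ADD      : [6]
DUP_TOP         : [6, 6]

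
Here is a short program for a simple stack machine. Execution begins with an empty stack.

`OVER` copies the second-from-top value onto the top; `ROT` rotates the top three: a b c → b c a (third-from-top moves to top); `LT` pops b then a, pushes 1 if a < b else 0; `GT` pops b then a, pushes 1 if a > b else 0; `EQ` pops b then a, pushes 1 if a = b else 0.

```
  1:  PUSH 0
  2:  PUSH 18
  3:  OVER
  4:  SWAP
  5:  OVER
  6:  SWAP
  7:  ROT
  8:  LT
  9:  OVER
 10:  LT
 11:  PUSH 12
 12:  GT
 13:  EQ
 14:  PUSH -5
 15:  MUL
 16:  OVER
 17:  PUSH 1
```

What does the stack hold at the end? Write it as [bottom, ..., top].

[0, -5, 0, 1]

PUSH 0   [0]
PUSH 18  [0, 18]
OVER     [0, 18, 0]
SWAP     [0, 0, 18]
OVER     [0, 0, 18, 0]
SWAP     [0, 0, 0, 18]
ROT      [0, 0, 18, 0]
LT       [0, 0, 0]
OVER     [0, 0, 0, 0]
LT       [0, 0, 0]
PUSH 12  [0, 0, 0, 12]
GT       [0, 0, 0]
EQ       [0, 1]
PUSH -5  [0, 1, -5]
MUL      [0, -5]
OVER     [0, -5, 0]
PUSH 1   [0, -5, 0, 1]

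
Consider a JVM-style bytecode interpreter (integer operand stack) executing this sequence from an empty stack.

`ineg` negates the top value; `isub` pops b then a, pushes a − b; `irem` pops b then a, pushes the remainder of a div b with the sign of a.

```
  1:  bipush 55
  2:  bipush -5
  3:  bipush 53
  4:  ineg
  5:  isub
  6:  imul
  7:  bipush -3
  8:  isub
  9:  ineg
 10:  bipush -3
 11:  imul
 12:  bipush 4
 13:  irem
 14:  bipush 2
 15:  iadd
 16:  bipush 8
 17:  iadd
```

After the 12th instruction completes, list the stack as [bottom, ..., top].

bipush 55 : 55
bipush -5 : 55 -5
bipush 53 : 55 -5 53
ineg      : 55 -5 -53
isub      : 55 48
imul      : 2640
bipush -3 : 2640 -3
isub      : 2643
ineg      : -2643
bipush -3 : -2643 -3
imul      : 7929
bipush 4  : 7929 4

[7929, 4]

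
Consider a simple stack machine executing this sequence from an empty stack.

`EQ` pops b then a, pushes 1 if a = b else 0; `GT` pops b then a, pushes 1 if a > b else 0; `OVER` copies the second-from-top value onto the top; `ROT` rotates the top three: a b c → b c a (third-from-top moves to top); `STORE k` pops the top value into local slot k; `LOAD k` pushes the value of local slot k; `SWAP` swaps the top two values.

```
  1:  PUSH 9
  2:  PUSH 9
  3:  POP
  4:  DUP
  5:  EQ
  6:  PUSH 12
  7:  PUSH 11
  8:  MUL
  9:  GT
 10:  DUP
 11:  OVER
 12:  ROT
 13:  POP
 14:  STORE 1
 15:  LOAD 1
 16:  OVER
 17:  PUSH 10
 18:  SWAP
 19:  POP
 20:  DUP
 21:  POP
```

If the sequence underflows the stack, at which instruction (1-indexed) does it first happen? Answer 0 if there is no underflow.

PUSH 9  → [9]
PUSH 9  → [9, 9]
POP     → [9]
DUP     → [9, 9]
EQ      → [1]
PUSH 12 → [1, 12]
PUSH 11 → [1, 12, 11]
MUL     → [1, 132]
GT      → [0]
DUP     → [0, 0]
OVER    → [0, 0, 0]
ROT     → [0, 0, 0]
POP     → [0, 0]
STORE 1 → [0]
LOAD 1  → [0, 0]
OVER    → [0, 0, 0]
PUSH 10 → [0, 0, 0, 10]
SWAP    → [0, 0, 10, 0]
POP     → [0, 0, 10]
DUP     → [0, 0, 10, 10]
POP     → [0, 0, 10]

0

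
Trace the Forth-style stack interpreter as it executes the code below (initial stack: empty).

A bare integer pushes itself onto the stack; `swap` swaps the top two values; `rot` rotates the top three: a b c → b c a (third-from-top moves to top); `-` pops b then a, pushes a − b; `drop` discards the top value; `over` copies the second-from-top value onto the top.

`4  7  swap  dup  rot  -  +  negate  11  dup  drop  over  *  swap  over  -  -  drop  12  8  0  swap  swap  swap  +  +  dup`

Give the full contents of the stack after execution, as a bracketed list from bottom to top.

4      → 4
7      → 4 7
swap   → 7 4
dup    → 7 4 4
rot    → 4 4 7
-      → 4 -3
+      → 1
negate → -1
11     → -1 11
dup    → -1 11 11
drop   → -1 11
over   → -1 11 -1
*      → -1 -11
swap   → -11 -1
over   → -11 -1 -11
-      → -11 10
-      → -21
drop   → (empty)
12     → 12
8      → 12 8
0      → 12 8 0
swap   → 12 0 8
swap   → 12 8 0
swap   → 12 0 8
+      → 12 8
+      → 20
dup    → 20 20

[20, 20]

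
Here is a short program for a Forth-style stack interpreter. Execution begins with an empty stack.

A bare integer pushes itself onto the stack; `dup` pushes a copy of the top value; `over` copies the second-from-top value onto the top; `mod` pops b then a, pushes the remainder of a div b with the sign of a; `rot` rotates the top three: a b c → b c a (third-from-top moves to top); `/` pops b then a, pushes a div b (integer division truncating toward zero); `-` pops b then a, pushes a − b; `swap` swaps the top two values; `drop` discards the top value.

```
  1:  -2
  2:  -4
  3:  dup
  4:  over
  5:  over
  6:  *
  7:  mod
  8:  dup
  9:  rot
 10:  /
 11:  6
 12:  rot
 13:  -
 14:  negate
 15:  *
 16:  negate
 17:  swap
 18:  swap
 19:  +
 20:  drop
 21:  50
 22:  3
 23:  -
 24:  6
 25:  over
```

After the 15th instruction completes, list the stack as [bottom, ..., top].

[-2, -10]

-2     : -2
-4     : -2 -4
dup    : -2 -4 -4
over   : -2 -4 -4 -4
over   : -2 -4 -4 -4 -4
*      : -2 -4 -4 16
mod    : -2 -4 -4
dup    : -2 -4 -4 -4
rot    : -2 -4 -4 -4
/      : -2 -4 1
6      : -2 -4 1 6
rot    : -2 1 6 -4
-      : -2 1 10
negate : -2 1 -10
*      : -2 -10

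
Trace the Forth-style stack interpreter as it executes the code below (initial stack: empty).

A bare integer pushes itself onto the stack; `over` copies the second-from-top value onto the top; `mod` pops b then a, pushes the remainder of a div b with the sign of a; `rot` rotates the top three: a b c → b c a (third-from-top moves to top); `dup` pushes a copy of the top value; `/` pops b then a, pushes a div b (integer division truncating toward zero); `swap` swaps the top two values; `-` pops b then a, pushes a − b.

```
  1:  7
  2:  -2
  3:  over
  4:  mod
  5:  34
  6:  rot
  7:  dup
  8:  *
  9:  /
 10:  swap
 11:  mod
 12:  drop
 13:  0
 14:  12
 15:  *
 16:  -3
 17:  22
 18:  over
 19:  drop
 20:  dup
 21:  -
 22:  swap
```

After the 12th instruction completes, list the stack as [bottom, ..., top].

7    -> [7]
-2   -> [7, -2]
over -> [7, -2, 7]
mod  -> [7, -2]
34   -> [7, -2, 34]
rot  -> [-2, 34, 7]
dup  -> [-2, 34, 7, 7]
*    -> [-2, 34, 49]
/    -> [-2, 0]
swap -> [0, -2]
mod  -> [0]
drop -> []

[]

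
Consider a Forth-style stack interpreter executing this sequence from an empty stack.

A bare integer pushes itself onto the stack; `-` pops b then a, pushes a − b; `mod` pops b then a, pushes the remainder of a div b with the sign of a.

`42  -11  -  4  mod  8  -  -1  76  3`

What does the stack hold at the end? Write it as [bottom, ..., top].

[-7, -1, 76, 3]

42   42
-11  42 -11
-    53
4    53 4
mod  1
8    1 8
-    -7
-1   -7 -1
76   -7 -1 76
3    -7 -1 76 3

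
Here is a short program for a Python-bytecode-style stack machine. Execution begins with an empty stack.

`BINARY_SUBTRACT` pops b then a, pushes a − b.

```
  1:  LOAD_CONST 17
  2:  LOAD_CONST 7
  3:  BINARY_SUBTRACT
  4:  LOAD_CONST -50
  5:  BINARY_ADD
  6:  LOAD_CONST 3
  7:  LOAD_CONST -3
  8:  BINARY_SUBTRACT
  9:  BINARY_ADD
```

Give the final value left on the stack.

LOAD_CONST 17   -> 17
LOAD_CONST 7    -> 17 7
BINARY_SUBTRACT -> 10
LOAD_CONST -50  -> 10 -50
BINARY_ADD      -> -40
LOAD_CONST 3    -> -40 3
LOAD_CONST -3   -> -40 3 -3
BINARY_SUBTRACT -> -40 6
BINARY_ADD      -> -34

-34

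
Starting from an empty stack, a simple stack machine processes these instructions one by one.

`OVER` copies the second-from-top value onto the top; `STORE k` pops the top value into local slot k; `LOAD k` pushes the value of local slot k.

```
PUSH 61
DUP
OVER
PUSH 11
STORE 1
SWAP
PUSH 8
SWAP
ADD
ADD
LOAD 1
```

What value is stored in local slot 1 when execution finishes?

PUSH 61 -> [61]
DUP     -> [61, 61]
OVER    -> [61, 61, 61]
PUSH 11 -> [61, 61, 61, 11]
STORE 1 -> [61, 61, 61]
SWAP    -> [61, 61, 61]
PUSH 8  -> [61, 61, 61, 8]
SWAP    -> [61, 61, 8, 61]
ADD     -> [61, 61, 69]
ADD     -> [61, 130]
LOAD 1  -> [61, 130, 11]

11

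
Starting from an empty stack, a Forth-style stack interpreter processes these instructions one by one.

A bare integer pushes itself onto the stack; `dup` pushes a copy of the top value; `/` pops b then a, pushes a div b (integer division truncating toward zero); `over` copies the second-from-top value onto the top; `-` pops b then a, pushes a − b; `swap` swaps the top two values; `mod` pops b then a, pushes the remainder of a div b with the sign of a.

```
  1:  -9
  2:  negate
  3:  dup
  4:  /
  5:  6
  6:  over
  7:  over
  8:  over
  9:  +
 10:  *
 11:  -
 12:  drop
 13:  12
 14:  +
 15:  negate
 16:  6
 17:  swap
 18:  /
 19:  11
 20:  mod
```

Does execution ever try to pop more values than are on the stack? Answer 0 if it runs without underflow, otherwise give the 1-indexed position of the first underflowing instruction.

0

-9     : -9
negate : 9
dup    : 9 9
/      : 1
6      : 1 6
over   : 1 6 1
over   : 1 6 1 6
over   : 1 6 1 6 1
+      : 1 6 1 7
*      : 1 6 7
-      : 1 -1
drop   : 1
12     : 1 12
+      : 13
negate : -13
6      : -13 6
swap   : 6 -13
/      : 0
11     : 0 11
mod    : 0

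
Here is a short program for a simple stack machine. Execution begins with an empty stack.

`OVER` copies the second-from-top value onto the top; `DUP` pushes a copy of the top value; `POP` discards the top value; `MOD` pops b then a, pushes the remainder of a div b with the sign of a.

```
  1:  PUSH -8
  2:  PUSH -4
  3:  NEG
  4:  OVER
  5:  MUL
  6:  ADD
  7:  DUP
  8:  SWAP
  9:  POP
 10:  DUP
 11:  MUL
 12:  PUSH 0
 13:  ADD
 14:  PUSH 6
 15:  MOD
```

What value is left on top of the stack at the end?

4

PUSH -8 -> [-8]
PUSH -4 -> [-8, -4]
NEG     -> [-8, 4]
OVER    -> [-8, 4, -8]
MUL     -> [-8, -32]
ADD     -> [-40]
DUP     -> [-40, -40]
SWAP    -> [-40, -40]
POP     -> [-40]
DUP     -> [-40, -40]
MUL     -> [1600]
PUSH 0  -> [1600, 0]
ADD     -> [1600]
PUSH 6  -> [1600, 6]
MOD     -> [4]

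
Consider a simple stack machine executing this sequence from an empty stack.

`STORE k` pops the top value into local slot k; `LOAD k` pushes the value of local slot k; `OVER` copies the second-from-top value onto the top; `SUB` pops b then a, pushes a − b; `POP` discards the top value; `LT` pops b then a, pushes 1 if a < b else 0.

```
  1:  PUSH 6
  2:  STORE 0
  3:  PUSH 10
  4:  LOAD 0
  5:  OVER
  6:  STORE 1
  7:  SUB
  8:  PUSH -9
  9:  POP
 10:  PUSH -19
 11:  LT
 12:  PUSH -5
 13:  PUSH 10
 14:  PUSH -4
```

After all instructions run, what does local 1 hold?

10

PUSH 6    6
STORE 0   (empty)
PUSH 10   10
LOAD 0    10 6
OVER      10 6 10
STORE 1   10 6
SUB       4
PUSH -9   4 -9
POP       4
PUSH -19  4 -19
LT        0
PUSH -5   0 -5
PUSH 10   0 -5 10
PUSH -4   0 -5 10 -4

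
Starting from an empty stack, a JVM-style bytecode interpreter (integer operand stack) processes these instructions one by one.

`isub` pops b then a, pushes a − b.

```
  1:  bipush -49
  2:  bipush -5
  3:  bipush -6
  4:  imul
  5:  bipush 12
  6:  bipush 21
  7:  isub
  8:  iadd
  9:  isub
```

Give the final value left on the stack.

bipush -49 → -49
bipush -5  → -49 -5
bipush -6  → -49 -5 -6
imul       → -49 30
bipush 12  → -49 30 12
bipush 21  → -49 30 12 21
isub       → -49 30 -9
iadd       → -49 21
isub       → -70

-70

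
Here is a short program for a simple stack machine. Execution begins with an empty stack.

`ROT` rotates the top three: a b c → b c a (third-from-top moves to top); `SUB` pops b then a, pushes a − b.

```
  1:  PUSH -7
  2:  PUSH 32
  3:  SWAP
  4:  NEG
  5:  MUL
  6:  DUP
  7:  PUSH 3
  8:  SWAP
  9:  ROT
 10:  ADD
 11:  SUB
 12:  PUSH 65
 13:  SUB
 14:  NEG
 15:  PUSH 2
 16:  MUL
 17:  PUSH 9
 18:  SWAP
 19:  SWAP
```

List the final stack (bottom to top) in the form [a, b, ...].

[1020, 9]

PUSH -7 : [-7]
PUSH 32 : [-7, 32]
SWAP    : [32, -7]
NEG     : [32, 7]
MUL     : [224]
DUP     : [224, 224]
PUSH 3  : [224, 224, 3]
SWAP    : [224, 3, 224]
ROT     : [3, 224, 224]
ADD     : [3, 448]
SUB     : [-445]
PUSH 65 : [-445, 65]
SUB     : [-510]
NEG     : [510]
PUSH 2  : [510, 2]
MUL     : [1020]
PUSH 9  : [1020, 9]
SWAP    : [9, 1020]
SWAP    : [1020, 9]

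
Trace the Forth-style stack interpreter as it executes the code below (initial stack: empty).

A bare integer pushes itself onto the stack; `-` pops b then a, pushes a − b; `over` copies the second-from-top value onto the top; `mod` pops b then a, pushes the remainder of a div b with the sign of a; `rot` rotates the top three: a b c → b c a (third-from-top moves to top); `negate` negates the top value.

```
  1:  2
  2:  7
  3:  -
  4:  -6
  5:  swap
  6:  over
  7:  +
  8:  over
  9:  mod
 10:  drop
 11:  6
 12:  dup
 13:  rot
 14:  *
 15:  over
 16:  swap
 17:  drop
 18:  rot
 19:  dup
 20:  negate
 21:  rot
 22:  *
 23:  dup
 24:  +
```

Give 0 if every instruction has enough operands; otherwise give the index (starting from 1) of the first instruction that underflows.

2    -> 2
7    -> 2 7
-    -> -5
-6   -> -5 -6
swap -> -6 -5
over -> -6 -5 -6
+    -> -6 -11
over -> -6 -11 -6
mod  -> -6 -5
drop -> -6
6    -> -6 6
dup  -> -6 6 6
rot  -> 6 6 -6
*    -> 6 -36
over -> 6 -36 6
swap -> 6 6 -36
drop -> 6 6
rot  — needs 3 operands, stack has 2 → underflow

18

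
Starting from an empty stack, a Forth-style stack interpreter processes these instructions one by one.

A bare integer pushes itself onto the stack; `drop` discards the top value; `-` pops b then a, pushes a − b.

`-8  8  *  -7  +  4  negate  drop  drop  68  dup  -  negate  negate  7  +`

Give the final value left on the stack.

-8      [-8]
8       [-8, 8]
*       [-64]
-7      [-64, -7]
+       [-71]
4       [-71, 4]
negate  [-71, -4]
drop    [-71]
drop    []
68      [68]
dup     [68, 68]
-       [0]
negate  [0]
negate  [0]
7       [0, 7]
+       [7]

7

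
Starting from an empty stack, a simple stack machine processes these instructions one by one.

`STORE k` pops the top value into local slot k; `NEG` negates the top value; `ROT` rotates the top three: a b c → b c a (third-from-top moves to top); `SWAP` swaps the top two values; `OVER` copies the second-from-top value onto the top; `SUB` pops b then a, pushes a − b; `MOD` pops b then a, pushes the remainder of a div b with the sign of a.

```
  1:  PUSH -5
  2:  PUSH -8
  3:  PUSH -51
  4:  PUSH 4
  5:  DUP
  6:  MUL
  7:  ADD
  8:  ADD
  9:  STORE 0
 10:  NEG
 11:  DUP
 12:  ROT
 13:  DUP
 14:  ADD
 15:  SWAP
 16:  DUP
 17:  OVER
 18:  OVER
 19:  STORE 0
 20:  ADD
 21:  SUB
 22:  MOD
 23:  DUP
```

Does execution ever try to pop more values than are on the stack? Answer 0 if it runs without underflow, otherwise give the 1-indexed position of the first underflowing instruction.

12

PUSH -5  -> -5
PUSH -8  -> -5 -8
PUSH -51 -> -5 -8 -51
PUSH 4   -> -5 -8 -51 4
DUP      -> -5 -8 -51 4 4
MUL      -> -5 -8 -51 16
ADD      -> -5 -8 -35
ADD      -> -5 -43
STORE 0  -> -5
NEG      -> 5
DUP      -> 5 5
ROT  — needs 3 operands, stack has 2 → underflow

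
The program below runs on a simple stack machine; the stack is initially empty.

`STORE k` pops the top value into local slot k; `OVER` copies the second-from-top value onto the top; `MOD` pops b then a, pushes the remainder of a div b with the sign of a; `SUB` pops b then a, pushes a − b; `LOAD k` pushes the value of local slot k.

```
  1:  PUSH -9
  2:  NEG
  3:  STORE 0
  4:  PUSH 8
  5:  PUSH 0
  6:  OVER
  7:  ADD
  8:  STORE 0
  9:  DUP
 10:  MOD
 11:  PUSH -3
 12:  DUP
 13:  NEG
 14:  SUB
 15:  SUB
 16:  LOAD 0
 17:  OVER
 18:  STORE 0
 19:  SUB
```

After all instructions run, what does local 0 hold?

PUSH -9  [-9]
NEG      [9]
STORE 0  []
PUSH 8   [8]
PUSH 0   [8, 0]
OVER     [8, 0, 8]
ADD      [8, 8]
STORE 0  [8]
DUP      [8, 8]
MOD      [0]
PUSH -3  [0, -3]
DUP      [0, -3, -3]
NEG      [0, -3, 3]
SUB      [0, -6]
SUB      [6]
LOAD 0   [6, 8]
OVER     [6, 8, 6]
STORE 0  [6, 8]
SUB      [-2]

6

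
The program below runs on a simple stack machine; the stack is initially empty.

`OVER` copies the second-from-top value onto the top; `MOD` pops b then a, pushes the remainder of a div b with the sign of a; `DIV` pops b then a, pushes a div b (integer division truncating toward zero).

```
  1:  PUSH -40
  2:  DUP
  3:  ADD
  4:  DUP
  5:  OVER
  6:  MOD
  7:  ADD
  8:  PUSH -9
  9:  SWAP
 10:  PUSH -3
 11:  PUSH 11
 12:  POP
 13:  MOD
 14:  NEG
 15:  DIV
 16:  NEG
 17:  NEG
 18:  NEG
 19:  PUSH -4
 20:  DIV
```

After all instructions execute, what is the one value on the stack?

PUSH -40 → [-40]
DUP      → [-40, -40]
ADD      → [-80]
DUP      → [-80, -80]
OVER     → [-80, -80, -80]
MOD      → [-80, 0]
ADD      → [-80]
PUSH -9  → [-80, -9]
SWAP     → [-9, -80]
PUSH -3  → [-9, -80, -3]
PUSH 11  → [-9, -80, -3, 11]
POP      → [-9, -80, -3]
MOD      → [-9, -2]
NEG      → [-9, 2]
DIV      → [-4]
NEG      → [4]
NEG      → [-4]
NEG      → [4]
PUSH -4  → [4, -4]
DIV      → [-1]

-1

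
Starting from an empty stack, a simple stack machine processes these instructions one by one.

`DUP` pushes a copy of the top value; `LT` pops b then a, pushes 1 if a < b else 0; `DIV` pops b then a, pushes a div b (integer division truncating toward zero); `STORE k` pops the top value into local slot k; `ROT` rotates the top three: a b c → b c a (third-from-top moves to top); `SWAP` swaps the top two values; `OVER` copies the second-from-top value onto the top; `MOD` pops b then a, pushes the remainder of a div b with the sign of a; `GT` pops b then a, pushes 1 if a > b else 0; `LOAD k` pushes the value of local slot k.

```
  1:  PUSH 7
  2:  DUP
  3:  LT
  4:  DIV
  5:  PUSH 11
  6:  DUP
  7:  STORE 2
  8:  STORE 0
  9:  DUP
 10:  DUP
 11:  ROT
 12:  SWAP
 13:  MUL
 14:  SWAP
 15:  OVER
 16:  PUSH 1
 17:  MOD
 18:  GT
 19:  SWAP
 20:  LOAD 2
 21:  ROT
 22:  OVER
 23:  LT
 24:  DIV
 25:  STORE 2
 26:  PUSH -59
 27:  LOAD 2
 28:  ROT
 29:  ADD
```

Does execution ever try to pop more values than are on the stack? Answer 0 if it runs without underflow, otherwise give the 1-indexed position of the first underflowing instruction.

PUSH 7 -> 7
DUP    -> 7 7
LT     -> 0
DIV  — needs 2 operands, stack has 1 → underflow

4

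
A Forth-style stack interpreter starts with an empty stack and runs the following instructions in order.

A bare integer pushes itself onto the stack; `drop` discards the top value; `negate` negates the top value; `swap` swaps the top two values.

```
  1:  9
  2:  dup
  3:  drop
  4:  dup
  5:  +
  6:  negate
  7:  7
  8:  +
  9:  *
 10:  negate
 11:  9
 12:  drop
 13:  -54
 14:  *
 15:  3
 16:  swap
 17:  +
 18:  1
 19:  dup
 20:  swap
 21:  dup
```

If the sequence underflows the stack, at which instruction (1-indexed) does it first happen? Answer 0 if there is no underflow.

9       9
dup     9 9
drop    9
dup     9 9
+       18
negate  -18
7       -18 7
+       -11
*  — needs 2 operands, stack has 1 → underflow

9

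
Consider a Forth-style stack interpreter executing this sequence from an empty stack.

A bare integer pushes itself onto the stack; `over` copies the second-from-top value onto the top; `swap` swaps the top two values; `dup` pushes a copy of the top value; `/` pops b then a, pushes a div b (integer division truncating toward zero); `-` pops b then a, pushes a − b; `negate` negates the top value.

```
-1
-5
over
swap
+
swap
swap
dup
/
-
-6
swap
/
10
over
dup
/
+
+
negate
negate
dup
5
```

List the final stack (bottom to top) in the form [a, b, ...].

[14, 14, 5]

-1     : [-1]
-5     : [-1, -5]
over   : [-1, -5, -1]
swap   : [-1, -1, -5]
+      : [-1, -6]
swap   : [-6, -1]
swap   : [-1, -6]
dup    : [-1, -6, -6]
/      : [-1, 1]
-      : [-2]
-6     : [-2, -6]
swap   : [-6, -2]
/      : [3]
10     : [3, 10]
over   : [3, 10, 3]
dup    : [3, 10, 3, 3]
/      : [3, 10, 1]
+      : [3, 11]
+      : [14]
negate : [-14]
negate : [14]
dup    : [14, 14]
5      : [14, 14, 5]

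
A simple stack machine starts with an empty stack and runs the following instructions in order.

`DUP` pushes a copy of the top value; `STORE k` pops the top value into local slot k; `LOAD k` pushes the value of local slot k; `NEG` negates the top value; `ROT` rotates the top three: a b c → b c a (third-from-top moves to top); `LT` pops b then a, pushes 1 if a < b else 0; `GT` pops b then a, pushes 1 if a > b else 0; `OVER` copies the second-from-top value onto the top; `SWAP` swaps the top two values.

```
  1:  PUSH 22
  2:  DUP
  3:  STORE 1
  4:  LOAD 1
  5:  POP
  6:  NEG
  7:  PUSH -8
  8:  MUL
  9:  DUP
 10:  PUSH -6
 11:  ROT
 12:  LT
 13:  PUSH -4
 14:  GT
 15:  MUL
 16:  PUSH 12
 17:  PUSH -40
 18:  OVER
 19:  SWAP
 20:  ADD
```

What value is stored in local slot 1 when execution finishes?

22

PUSH 22   22
DUP       22 22
STORE 1   22
LOAD 1    22 22
POP       22
NEG       -22
PUSH -8   -22 -8
MUL       176
DUP       176 176
PUSH -6   176 176 -6
ROT       176 -6 176
LT        176 1
PUSH -4   176 1 -4
GT        176 1
MUL       176
PUSH 12   176 12
PUSH -40  176 12 -40
OVER      176 12 -40 12
SWAP      176 12 12 -40
ADD       176 12 -28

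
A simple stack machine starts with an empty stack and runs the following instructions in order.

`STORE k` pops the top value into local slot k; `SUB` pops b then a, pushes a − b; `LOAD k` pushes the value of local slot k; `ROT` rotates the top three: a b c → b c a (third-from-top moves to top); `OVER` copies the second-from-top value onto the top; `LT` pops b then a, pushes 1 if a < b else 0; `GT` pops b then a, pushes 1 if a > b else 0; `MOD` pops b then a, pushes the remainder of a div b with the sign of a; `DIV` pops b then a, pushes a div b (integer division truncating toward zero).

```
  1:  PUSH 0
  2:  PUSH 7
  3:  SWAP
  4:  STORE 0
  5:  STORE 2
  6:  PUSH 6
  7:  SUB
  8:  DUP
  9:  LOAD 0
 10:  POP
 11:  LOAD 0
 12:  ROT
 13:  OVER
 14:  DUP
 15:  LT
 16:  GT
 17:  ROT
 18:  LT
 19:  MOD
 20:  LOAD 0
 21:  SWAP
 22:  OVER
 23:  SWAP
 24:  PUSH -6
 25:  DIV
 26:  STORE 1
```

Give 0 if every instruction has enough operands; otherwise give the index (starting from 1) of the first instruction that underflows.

PUSH 0  → 0
PUSH 7  → 0 7
SWAP    → 7 0
STORE 0 → 7
STORE 2 → (empty)
PUSH 6  → 6
SUB  — needs 2 operands, stack has 1 → underflow

7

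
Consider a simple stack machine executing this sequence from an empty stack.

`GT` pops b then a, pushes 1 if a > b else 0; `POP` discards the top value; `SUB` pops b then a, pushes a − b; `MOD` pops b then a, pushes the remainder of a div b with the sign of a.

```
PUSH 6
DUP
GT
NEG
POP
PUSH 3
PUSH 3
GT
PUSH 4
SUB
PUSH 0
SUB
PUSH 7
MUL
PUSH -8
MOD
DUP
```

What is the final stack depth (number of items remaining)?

PUSH 6  → [6]
DUP     → [6, 6]
GT      → [0]
NEG     → [0]
POP     → []
PUSH 3  → [3]
PUSH 3  → [3, 3]
GT      → [0]
PUSH 4  → [0, 4]
SUB     → [-4]
PUSH 0  → [-4, 0]
SUB     → [-4]
PUSH 7  → [-4, 7]
MUL     → [-28]
PUSH -8 → [-28, -8]
MOD     → [-4]
DUP     → [-4, -4]

2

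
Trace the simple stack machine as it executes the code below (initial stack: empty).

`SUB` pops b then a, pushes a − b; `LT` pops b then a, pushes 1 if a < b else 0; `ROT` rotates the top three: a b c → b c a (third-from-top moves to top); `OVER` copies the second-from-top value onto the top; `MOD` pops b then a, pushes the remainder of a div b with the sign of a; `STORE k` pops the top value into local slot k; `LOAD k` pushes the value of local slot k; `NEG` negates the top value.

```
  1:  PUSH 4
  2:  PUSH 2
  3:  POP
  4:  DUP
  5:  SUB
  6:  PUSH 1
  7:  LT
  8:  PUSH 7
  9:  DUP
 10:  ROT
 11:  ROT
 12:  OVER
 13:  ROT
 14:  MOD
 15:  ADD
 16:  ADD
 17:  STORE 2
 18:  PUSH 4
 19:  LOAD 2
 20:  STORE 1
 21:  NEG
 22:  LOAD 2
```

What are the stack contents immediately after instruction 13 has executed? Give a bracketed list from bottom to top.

PUSH 4 → 4
PUSH 2 → 4 2
POP    → 4
DUP    → 4 4
SUB    → 0
PUSH 1 → 0 1
LT     → 1
PUSH 7 → 1 7
DUP    → 1 7 7
ROT    → 7 7 1
ROT    → 7 1 7
OVER   → 7 1 7 1
ROT    → 7 7 1 1

[7, 7, 1, 1]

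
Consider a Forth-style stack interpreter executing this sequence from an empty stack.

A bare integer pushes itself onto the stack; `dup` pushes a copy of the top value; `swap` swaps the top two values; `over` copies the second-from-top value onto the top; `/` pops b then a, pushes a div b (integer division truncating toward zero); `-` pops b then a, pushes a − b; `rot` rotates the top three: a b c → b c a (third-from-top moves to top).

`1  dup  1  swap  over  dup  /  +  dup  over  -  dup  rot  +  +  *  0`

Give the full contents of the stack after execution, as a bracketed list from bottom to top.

1    → 1
dup  → 1 1
1    → 1 1 1
swap → 1 1 1
over → 1 1 1 1
dup  → 1 1 1 1 1
/    → 1 1 1 1
+    → 1 1 2
dup  → 1 1 2 2
over → 1 1 2 2 2
-    → 1 1 2 0
dup  → 1 1 2 0 0
rot  → 1 1 0 0 2
+    → 1 1 0 2
+    → 1 1 2
*    → 1 2
0    → 1 2 0

[1, 2, 0]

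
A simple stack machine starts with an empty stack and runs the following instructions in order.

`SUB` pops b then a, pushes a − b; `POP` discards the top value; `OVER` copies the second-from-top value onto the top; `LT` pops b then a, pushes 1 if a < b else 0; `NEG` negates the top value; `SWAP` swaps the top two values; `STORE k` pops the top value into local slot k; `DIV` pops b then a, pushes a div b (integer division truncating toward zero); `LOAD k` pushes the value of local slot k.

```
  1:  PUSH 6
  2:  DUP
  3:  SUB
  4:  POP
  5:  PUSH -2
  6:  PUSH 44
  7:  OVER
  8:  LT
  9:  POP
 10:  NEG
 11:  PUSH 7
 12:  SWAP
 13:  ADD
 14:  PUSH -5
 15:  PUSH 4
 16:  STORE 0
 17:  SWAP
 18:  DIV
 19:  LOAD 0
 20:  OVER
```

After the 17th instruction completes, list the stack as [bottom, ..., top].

[-5, 9]

PUSH 6  → [6]
DUP     → [6, 6]
SUB     → [0]
POP     → []
PUSH -2 → [-2]
PUSH 44 → [-2, 44]
OVER    → [-2, 44, -2]
LT      → [-2, 0]
POP     → [-2]
NEG     → [2]
PUSH 7  → [2, 7]
SWAP    → [7, 2]
ADD     → [9]
PUSH -5 → [9, -5]
PUSH 4  → [9, -5, 4]
STORE 0 → [9, -5]
SWAP    → [-5, 9]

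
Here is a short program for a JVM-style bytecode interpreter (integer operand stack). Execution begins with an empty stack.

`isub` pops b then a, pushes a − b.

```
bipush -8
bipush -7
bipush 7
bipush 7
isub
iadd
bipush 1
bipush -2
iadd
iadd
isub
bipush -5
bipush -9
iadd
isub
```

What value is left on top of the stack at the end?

14

bipush -8 → -8
bipush -7 → -8 -7
bipush 7  → -8 -7 7
bipush 7  → -8 -7 7 7
isub      → -8 -7 0
iadd      → -8 -7
bipush 1  → -8 -7 1
bipush -2 → -8 -7 1 -2
iadd      → -8 -7 -1
iadd      → -8 -8
isub      → 0
bipush -5 → 0 -5
bipush -9 → 0 -5 -9
iadd      → 0 -14
isub      → 14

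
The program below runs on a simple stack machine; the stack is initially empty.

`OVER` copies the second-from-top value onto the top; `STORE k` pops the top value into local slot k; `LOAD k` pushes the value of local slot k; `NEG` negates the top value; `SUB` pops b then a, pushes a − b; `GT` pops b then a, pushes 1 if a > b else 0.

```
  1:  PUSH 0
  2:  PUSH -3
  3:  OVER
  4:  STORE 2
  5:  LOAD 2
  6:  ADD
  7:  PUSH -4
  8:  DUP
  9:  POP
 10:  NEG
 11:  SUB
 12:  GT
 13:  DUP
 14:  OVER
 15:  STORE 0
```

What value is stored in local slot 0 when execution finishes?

1

PUSH 0  -> [0]
PUSH -3 -> [0, -3]
OVER    -> [0, -3, 0]
STORE 2 -> [0, -3]
LOAD 2  -> [0, -3, 0]
ADD     -> [0, -3]
PUSH -4 -> [0, -3, -4]
DUP     -> [0, -3, -4, -4]
POP     -> [0, -3, -4]
NEG     -> [0, -3, 4]
SUB     -> [0, -7]
GT      -> [1]
DUP     -> [1, 1]
OVER    -> [1, 1, 1]
STORE 0 -> [1, 1]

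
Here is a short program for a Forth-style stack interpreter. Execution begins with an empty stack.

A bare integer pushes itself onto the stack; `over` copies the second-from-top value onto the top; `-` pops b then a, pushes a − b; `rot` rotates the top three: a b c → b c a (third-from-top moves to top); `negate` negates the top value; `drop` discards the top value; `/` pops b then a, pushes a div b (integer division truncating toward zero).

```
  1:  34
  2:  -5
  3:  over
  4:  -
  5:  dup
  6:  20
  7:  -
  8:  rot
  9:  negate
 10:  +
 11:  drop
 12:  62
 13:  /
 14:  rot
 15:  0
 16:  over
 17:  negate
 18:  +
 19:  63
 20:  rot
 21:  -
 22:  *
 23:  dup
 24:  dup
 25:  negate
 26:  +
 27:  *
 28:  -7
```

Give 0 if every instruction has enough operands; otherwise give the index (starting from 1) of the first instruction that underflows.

14

34     : [34]
-5     : [34, -5]
over   : [34, -5, 34]
-      : [34, -39]
dup    : [34, -39, -39]
20     : [34, -39, -39, 20]
-      : [34, -39, -59]
rot    : [-39, -59, 34]
negate : [-39, -59, -34]
+      : [-39, -93]
drop   : [-39]
62     : [-39, 62]
/      : [0]
rot  — needs 3 operands, stack has 1 → underflow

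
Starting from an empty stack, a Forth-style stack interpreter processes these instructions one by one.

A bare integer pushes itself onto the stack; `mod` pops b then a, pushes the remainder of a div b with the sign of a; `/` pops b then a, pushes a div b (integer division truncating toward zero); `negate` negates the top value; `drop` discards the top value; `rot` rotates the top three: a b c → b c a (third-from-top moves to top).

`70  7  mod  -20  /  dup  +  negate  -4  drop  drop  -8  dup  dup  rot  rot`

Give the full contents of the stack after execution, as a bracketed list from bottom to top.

70      70
7       70 7
mod     0
-20     0 -20
/       0
dup     0 0
+       0
negate  0
-4      0 -4
drop    0
drop    (empty)
-8      -8
dup     -8 -8
dup     -8 -8 -8
rot     -8 -8 -8
rot     -8 -8 -8

[-8, -8, -8]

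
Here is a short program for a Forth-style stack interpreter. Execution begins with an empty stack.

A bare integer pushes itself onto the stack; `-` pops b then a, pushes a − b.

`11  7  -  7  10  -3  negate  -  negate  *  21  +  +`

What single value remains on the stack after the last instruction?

-24

11      [11]
7       [11, 7]
-       [4]
7       [4, 7]
10      [4, 7, 10]
-3      [4, 7, 10, -3]
negate  [4, 7, 10, 3]
-       [4, 7, 7]
negate  [4, 7, -7]
*       [4, -49]
21      [4, -49, 21]
+       [4, -28]
+       [-24]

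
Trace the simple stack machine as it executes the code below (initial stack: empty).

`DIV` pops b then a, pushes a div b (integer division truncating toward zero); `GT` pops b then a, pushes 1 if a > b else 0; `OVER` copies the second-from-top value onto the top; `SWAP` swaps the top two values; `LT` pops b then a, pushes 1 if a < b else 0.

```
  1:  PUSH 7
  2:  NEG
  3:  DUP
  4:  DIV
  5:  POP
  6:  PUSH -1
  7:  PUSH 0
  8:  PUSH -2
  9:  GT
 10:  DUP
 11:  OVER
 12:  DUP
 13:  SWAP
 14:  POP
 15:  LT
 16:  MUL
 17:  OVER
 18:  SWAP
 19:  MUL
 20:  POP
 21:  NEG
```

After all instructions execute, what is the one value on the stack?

PUSH 7   7
NEG      -7
DUP      -7 -7
DIV      1
POP      (empty)
PUSH -1  -1
PUSH 0   -1 0
PUSH -2  -1 0 -2
GT       -1 1
DUP      -1 1 1
OVER     -1 1 1 1
DUP      -1 1 1 1 1
SWAP     -1 1 1 1 1
POP      -1 1 1 1
LT       -1 1 0
MUL      -1 0
OVER     -1 0 -1
SWAP     -1 -1 0
MUL      -1 0
POP      -1
NEG      1

1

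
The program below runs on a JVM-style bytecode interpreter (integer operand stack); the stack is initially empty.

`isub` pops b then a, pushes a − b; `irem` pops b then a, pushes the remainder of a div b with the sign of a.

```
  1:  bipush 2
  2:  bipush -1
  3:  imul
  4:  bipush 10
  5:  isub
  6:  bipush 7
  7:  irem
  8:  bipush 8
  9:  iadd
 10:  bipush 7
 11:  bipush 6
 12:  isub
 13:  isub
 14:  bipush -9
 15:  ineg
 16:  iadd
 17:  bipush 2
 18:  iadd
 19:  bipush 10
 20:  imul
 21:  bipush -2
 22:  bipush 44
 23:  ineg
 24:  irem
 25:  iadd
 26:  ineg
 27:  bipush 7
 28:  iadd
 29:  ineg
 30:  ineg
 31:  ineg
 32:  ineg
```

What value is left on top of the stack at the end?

-121

bipush 2   [2]
bipush -1  [2, -1]
imul       [-2]
bipush 10  [-2, 10]
isub       [-12]
bipush 7   [-12, 7]
irem       [-5]
bipush 8   [-5, 8]
iadd       [3]
bipush 7   [3, 7]
bipush 6   [3, 7, 6]
isub       [3, 1]
isub       [2]
bipush -9  [2, -9]
ineg       [2, 9]
iadd       [11]
bipush 2   [11, 2]
iadd       [13]
bipush 10  [13, 10]
imul       [130]
bipush -2  [130, -2]
bipush 44  [130, -2, 44]
ineg       [130, -2, -44]
irem       [130, -2]
iadd       [128]
ineg       [-128]
bipush 7   [-128, 7]
iadd       [-121]
ineg       [121]
ineg       [-121]
ineg       [121]
ineg       [-121]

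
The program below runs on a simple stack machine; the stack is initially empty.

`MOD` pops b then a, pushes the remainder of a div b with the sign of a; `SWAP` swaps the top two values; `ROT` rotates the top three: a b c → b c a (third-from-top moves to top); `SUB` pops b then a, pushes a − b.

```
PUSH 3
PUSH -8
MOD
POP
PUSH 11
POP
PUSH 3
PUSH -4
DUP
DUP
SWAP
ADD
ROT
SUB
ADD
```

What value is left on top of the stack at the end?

-15

PUSH 3  → [3]
PUSH -8 → [3, -8]
MOD     → [3]
POP     → []
PUSH 11 → [11]
POP     → []
PUSH 3  → [3]
PUSH -4 → [3, -4]
DUP     → [3, -4, -4]
DUP     → [3, -4, -4, -4]
SWAP    → [3, -4, -4, -4]
ADD     → [3, -4, -8]
ROT     → [-4, -8, 3]
SUB     → [-4, -11]
ADD     → [-15]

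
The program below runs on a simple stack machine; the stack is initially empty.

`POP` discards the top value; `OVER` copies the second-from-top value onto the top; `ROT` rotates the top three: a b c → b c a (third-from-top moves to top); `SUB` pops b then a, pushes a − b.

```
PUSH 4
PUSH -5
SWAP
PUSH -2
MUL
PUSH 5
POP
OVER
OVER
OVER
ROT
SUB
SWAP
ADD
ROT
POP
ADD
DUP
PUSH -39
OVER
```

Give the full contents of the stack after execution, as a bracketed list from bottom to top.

[-16, -16, -39, -16]

PUSH 4   -> 4
PUSH -5  -> 4 -5
SWAP     -> -5 4
PUSH -2  -> -5 4 -2
MUL      -> -5 -8
PUSH 5   -> -5 -8 5
POP      -> -5 -8
OVER     -> -5 -8 -5
OVER     -> -5 -8 -5 -8
OVER     -> -5 -8 -5 -8 -5
ROT      -> -5 -8 -8 -5 -5
SUB      -> -5 -8 -8 0
SWAP     -> -5 -8 0 -8
ADD      -> -5 -8 -8
ROT      -> -8 -8 -5
POP      -> -8 -8
ADD      -> -16
DUP      -> -16 -16
PUSH -39 -> -16 -16 -39
OVER     -> -16 -16 -39 -16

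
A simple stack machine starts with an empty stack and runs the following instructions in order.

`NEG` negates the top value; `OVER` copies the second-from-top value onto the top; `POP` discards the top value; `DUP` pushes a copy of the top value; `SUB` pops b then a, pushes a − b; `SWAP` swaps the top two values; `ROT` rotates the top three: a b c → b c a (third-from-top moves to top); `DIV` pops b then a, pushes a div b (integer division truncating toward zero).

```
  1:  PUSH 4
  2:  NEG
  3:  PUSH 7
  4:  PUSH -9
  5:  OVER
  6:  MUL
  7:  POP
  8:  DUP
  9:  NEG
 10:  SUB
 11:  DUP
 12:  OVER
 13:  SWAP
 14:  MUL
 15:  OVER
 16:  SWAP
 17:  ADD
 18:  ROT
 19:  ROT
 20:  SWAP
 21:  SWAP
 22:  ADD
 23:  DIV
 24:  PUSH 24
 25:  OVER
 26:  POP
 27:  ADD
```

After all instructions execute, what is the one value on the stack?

45

PUSH 4  : 4
NEG     : -4
PUSH 7  : -4 7
PUSH -9 : -4 7 -9
OVER    : -4 7 -9 7
MUL     : -4 7 -63
POP     : -4 7
DUP     : -4 7 7
NEG     : -4 7 -7
SUB     : -4 14
DUP     : -4 14 14
OVER    : -4 14 14 14
SWAP    : -4 14 14 14
MUL     : -4 14 196
OVER    : -4 14 196 14
SWAP    : -4 14 14 196
ADD     : -4 14 210
ROT     : 14 210 -4
ROT     : 210 -4 14
SWAP    : 210 14 -4
SWAP    : 210 -4 14
ADD     : 210 10
DIV     : 21
PUSH 24 : 21 24
OVER    : 21 24 21
POP     : 21 24
ADD     : 45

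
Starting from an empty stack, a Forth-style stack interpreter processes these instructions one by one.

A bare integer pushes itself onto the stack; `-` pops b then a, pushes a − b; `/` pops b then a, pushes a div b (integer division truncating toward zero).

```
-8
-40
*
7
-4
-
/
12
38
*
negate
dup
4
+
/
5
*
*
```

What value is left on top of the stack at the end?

-8      [-8]
-40     [-8, -40]
*       [320]
7       [320, 7]
-4      [320, 7, -4]
-       [320, 11]
/       [29]
12      [29, 12]
38      [29, 12, 38]
*       [29, 456]
negate  [29, -456]
dup     [29, -456, -456]
4       [29, -456, -456, 4]
+       [29, -456, -452]
/       [29, 1]
5       [29, 1, 5]
*       [29, 5]
*       [145]

145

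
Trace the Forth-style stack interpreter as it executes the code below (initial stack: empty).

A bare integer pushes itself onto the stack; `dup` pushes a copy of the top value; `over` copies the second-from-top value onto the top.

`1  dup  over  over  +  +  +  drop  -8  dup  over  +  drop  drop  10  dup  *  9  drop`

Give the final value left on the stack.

1    → 1
dup  → 1 1
over → 1 1 1
over → 1 1 1 1
+    → 1 1 2
+    → 1 3
+    → 4
drop → (empty)
-8   → -8
dup  → -8 -8
over → -8 -8 -8
+    → -8 -16
drop → -8
drop → (empty)
10   → 10
dup  → 10 10
*    → 100
9    → 100 9
drop → 100

100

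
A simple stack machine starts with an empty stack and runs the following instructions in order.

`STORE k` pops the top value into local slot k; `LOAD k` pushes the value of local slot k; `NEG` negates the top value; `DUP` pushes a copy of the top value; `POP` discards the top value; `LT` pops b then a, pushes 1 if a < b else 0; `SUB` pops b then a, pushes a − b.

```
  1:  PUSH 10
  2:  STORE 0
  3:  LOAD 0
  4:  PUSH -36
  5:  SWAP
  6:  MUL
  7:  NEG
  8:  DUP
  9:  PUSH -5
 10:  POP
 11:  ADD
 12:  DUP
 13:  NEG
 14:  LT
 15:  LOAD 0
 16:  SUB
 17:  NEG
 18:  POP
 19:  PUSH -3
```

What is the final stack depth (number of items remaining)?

PUSH 10  → 10
STORE 0  → (empty)
LOAD 0   → 10
PUSH -36 → 10 -36
SWAP     → -36 10
MUL      → -360
NEG      → 360
DUP      → 360 360
PUSH -5  → 360 360 -5
POP      → 360 360
ADD      → 720
DUP      → 720 720
NEG      → 720 -720
LT       → 0
LOAD 0   → 0 10
SUB      → -10
NEG      → 10
POP      → (empty)
PUSH -3  → -3

1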